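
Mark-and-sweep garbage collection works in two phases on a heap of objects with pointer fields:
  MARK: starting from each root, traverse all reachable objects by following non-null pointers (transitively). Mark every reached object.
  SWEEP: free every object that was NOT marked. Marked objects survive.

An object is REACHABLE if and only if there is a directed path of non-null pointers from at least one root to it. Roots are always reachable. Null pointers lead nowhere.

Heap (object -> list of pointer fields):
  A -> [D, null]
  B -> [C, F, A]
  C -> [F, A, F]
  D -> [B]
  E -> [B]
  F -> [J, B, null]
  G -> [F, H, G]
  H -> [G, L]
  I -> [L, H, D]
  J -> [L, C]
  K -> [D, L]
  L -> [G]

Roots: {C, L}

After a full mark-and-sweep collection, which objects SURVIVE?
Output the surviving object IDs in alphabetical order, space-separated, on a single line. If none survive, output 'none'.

Roots: C L
Mark C: refs=F A F, marked=C
Mark L: refs=G, marked=C L
Mark F: refs=J B null, marked=C F L
Mark A: refs=D null, marked=A C F L
Mark G: refs=F H G, marked=A C F G L
Mark J: refs=L C, marked=A C F G J L
Mark B: refs=C F A, marked=A B C F G J L
Mark D: refs=B, marked=A B C D F G J L
Mark H: refs=G L, marked=A B C D F G H J L
Unmarked (collected): E I K

Answer: A B C D F G H J L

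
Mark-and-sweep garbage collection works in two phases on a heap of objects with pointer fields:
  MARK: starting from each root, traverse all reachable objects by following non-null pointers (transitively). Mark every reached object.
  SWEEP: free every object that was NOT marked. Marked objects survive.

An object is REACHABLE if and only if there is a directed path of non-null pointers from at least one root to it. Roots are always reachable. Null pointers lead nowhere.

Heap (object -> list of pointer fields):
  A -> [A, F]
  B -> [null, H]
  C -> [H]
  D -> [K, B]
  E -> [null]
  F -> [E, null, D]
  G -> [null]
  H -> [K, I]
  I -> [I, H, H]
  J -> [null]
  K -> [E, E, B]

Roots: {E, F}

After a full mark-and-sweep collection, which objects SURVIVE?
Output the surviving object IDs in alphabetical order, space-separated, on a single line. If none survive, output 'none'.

Answer: B D E F H I K

Derivation:
Roots: E F
Mark E: refs=null, marked=E
Mark F: refs=E null D, marked=E F
Mark D: refs=K B, marked=D E F
Mark K: refs=E E B, marked=D E F K
Mark B: refs=null H, marked=B D E F K
Mark H: refs=K I, marked=B D E F H K
Mark I: refs=I H H, marked=B D E F H I K
Unmarked (collected): A C G J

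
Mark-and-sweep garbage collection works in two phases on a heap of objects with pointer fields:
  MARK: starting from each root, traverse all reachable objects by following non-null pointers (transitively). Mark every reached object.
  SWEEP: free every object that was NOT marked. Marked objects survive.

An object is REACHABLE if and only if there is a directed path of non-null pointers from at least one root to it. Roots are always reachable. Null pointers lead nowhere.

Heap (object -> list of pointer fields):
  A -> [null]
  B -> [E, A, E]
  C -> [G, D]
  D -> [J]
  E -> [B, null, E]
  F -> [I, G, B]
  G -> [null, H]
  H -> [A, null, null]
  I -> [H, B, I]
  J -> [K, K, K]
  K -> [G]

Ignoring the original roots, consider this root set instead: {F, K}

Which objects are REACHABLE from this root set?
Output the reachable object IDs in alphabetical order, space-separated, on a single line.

Answer: A B E F G H I K

Derivation:
Roots: F K
Mark F: refs=I G B, marked=F
Mark K: refs=G, marked=F K
Mark I: refs=H B I, marked=F I K
Mark G: refs=null H, marked=F G I K
Mark B: refs=E A E, marked=B F G I K
Mark H: refs=A null null, marked=B F G H I K
Mark E: refs=B null E, marked=B E F G H I K
Mark A: refs=null, marked=A B E F G H I K
Unmarked (collected): C D J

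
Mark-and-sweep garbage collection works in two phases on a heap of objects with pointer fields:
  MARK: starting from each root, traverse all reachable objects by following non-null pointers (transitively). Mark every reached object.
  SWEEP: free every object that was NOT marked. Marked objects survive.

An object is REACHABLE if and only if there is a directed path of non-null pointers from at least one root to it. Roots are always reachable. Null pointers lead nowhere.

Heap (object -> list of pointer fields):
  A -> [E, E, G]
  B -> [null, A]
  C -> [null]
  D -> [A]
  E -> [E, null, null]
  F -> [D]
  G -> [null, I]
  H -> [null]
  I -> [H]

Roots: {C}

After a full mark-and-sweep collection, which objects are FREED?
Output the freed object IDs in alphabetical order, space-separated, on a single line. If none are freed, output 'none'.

Answer: A B D E F G H I

Derivation:
Roots: C
Mark C: refs=null, marked=C
Unmarked (collected): A B D E F G H I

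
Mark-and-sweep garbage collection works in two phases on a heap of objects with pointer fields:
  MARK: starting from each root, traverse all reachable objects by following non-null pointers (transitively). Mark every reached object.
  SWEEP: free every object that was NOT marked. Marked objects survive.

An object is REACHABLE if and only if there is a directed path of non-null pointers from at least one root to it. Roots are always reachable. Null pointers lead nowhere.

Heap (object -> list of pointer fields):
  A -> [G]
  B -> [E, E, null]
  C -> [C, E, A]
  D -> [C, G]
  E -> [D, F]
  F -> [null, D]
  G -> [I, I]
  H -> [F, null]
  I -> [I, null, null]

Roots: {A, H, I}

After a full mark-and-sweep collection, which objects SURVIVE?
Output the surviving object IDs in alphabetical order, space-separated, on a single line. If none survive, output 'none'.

Roots: A H I
Mark A: refs=G, marked=A
Mark H: refs=F null, marked=A H
Mark I: refs=I null null, marked=A H I
Mark G: refs=I I, marked=A G H I
Mark F: refs=null D, marked=A F G H I
Mark D: refs=C G, marked=A D F G H I
Mark C: refs=C E A, marked=A C D F G H I
Mark E: refs=D F, marked=A C D E F G H I
Unmarked (collected): B

Answer: A C D E F G H I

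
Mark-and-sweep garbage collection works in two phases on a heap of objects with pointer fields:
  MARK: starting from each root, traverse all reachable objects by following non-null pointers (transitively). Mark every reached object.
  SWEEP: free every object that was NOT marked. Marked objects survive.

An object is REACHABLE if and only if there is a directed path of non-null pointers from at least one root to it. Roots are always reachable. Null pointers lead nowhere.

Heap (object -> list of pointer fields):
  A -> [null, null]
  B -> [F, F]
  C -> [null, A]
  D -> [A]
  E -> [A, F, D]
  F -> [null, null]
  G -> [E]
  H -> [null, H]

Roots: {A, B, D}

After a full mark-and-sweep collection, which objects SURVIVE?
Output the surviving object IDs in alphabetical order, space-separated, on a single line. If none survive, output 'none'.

Roots: A B D
Mark A: refs=null null, marked=A
Mark B: refs=F F, marked=A B
Mark D: refs=A, marked=A B D
Mark F: refs=null null, marked=A B D F
Unmarked (collected): C E G H

Answer: A B D F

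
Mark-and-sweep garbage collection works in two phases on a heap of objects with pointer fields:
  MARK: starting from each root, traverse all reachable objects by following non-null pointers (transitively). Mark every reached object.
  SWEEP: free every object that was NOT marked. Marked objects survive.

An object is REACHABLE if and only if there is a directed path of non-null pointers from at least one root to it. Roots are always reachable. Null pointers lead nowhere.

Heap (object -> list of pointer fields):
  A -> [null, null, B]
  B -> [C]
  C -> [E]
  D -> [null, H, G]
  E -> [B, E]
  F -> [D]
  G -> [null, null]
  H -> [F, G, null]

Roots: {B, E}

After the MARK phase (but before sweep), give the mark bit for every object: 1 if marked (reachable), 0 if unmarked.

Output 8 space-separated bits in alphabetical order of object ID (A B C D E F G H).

Answer: 0 1 1 0 1 0 0 0

Derivation:
Roots: B E
Mark B: refs=C, marked=B
Mark E: refs=B E, marked=B E
Mark C: refs=E, marked=B C E
Unmarked (collected): A D F G H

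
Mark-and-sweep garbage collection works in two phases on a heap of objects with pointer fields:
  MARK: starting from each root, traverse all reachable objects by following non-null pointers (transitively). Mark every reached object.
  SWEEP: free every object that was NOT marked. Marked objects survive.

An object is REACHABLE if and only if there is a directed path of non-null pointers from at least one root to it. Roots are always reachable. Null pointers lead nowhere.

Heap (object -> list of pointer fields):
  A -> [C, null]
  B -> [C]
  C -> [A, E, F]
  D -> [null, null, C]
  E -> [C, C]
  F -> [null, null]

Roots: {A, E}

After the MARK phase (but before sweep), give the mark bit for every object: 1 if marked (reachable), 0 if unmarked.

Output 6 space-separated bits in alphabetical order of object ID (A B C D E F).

Answer: 1 0 1 0 1 1

Derivation:
Roots: A E
Mark A: refs=C null, marked=A
Mark E: refs=C C, marked=A E
Mark C: refs=A E F, marked=A C E
Mark F: refs=null null, marked=A C E F
Unmarked (collected): B D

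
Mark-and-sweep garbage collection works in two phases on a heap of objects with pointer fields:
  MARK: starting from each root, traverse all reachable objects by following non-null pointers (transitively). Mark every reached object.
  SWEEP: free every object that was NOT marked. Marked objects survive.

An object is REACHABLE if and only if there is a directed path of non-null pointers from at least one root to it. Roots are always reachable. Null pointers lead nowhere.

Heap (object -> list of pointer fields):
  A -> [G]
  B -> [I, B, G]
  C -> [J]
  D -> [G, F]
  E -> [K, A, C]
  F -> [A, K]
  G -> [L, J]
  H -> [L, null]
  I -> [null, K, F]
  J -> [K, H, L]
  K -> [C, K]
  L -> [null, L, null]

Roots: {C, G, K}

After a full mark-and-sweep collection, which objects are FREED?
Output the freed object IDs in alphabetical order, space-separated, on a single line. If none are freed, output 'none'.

Answer: A B D E F I

Derivation:
Roots: C G K
Mark C: refs=J, marked=C
Mark G: refs=L J, marked=C G
Mark K: refs=C K, marked=C G K
Mark J: refs=K H L, marked=C G J K
Mark L: refs=null L null, marked=C G J K L
Mark H: refs=L null, marked=C G H J K L
Unmarked (collected): A B D E F I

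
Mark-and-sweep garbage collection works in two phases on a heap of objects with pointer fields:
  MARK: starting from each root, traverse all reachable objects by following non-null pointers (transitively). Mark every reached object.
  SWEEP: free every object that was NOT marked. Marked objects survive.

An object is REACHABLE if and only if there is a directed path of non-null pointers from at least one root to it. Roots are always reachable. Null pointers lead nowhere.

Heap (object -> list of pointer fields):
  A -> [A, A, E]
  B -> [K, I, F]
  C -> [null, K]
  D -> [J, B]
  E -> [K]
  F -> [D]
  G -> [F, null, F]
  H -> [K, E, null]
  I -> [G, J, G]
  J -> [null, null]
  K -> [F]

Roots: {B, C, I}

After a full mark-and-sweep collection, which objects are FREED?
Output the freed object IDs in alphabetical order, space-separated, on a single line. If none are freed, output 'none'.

Answer: A E H

Derivation:
Roots: B C I
Mark B: refs=K I F, marked=B
Mark C: refs=null K, marked=B C
Mark I: refs=G J G, marked=B C I
Mark K: refs=F, marked=B C I K
Mark F: refs=D, marked=B C F I K
Mark G: refs=F null F, marked=B C F G I K
Mark J: refs=null null, marked=B C F G I J K
Mark D: refs=J B, marked=B C D F G I J K
Unmarked (collected): A E H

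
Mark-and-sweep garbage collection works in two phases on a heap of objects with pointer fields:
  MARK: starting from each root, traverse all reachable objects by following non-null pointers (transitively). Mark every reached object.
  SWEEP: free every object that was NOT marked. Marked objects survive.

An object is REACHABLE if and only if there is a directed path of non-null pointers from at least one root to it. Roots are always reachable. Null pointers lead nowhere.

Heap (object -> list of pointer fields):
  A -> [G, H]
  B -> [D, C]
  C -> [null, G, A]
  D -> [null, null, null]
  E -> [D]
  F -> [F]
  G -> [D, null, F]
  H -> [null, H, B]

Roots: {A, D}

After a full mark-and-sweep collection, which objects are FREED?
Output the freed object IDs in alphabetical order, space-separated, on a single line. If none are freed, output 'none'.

Answer: E

Derivation:
Roots: A D
Mark A: refs=G H, marked=A
Mark D: refs=null null null, marked=A D
Mark G: refs=D null F, marked=A D G
Mark H: refs=null H B, marked=A D G H
Mark F: refs=F, marked=A D F G H
Mark B: refs=D C, marked=A B D F G H
Mark C: refs=null G A, marked=A B C D F G H
Unmarked (collected): E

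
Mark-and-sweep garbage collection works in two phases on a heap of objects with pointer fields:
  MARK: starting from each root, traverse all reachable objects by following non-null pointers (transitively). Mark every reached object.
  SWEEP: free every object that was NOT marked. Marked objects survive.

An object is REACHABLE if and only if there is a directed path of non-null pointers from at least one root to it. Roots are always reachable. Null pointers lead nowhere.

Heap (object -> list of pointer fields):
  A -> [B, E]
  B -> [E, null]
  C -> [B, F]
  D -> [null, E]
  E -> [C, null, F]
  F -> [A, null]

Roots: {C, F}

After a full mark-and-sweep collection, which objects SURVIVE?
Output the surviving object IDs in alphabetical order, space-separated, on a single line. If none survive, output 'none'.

Roots: C F
Mark C: refs=B F, marked=C
Mark F: refs=A null, marked=C F
Mark B: refs=E null, marked=B C F
Mark A: refs=B E, marked=A B C F
Mark E: refs=C null F, marked=A B C E F
Unmarked (collected): D

Answer: A B C E F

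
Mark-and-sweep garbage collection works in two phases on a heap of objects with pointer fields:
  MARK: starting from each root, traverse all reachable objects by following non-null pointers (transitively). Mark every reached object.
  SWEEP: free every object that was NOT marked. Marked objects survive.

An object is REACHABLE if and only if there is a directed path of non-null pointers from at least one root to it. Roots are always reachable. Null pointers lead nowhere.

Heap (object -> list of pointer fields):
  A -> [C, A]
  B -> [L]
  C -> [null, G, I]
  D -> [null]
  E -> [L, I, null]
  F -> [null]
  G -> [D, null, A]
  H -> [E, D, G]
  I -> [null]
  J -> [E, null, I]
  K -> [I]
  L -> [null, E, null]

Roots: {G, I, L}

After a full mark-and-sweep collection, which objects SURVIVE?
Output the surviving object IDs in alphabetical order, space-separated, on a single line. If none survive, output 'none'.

Answer: A C D E G I L

Derivation:
Roots: G I L
Mark G: refs=D null A, marked=G
Mark I: refs=null, marked=G I
Mark L: refs=null E null, marked=G I L
Mark D: refs=null, marked=D G I L
Mark A: refs=C A, marked=A D G I L
Mark E: refs=L I null, marked=A D E G I L
Mark C: refs=null G I, marked=A C D E G I L
Unmarked (collected): B F H J K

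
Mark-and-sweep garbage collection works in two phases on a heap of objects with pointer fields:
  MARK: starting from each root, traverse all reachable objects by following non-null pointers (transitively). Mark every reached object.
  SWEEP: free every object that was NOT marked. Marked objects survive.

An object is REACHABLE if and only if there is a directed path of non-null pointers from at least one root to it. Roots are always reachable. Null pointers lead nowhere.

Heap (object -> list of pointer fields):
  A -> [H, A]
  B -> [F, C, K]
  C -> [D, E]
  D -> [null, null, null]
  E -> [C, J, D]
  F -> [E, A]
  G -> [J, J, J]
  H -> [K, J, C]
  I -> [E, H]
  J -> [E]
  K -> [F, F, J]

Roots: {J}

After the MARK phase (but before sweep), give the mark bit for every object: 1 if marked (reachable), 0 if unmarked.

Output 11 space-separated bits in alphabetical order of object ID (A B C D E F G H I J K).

Answer: 0 0 1 1 1 0 0 0 0 1 0

Derivation:
Roots: J
Mark J: refs=E, marked=J
Mark E: refs=C J D, marked=E J
Mark C: refs=D E, marked=C E J
Mark D: refs=null null null, marked=C D E J
Unmarked (collected): A B F G H I K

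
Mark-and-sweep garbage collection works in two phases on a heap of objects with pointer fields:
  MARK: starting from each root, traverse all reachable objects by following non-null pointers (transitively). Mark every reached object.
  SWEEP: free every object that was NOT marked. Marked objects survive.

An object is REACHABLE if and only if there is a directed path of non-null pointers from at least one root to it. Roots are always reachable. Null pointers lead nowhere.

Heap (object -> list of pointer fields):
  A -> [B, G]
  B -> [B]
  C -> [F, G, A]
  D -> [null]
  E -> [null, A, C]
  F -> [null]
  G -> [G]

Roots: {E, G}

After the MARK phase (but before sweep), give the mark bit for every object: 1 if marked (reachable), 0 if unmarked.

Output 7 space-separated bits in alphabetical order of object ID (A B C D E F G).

Roots: E G
Mark E: refs=null A C, marked=E
Mark G: refs=G, marked=E G
Mark A: refs=B G, marked=A E G
Mark C: refs=F G A, marked=A C E G
Mark B: refs=B, marked=A B C E G
Mark F: refs=null, marked=A B C E F G
Unmarked (collected): D

Answer: 1 1 1 0 1 1 1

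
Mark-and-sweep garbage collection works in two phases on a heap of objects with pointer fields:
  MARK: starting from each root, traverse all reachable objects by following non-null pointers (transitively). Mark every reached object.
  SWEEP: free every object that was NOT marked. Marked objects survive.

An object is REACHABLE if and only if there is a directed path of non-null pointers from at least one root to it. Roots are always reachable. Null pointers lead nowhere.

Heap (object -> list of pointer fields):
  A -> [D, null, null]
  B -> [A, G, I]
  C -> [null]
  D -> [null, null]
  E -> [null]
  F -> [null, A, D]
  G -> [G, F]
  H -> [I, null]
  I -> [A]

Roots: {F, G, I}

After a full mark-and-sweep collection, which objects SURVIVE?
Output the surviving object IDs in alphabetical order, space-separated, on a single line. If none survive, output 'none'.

Roots: F G I
Mark F: refs=null A D, marked=F
Mark G: refs=G F, marked=F G
Mark I: refs=A, marked=F G I
Mark A: refs=D null null, marked=A F G I
Mark D: refs=null null, marked=A D F G I
Unmarked (collected): B C E H

Answer: A D F G I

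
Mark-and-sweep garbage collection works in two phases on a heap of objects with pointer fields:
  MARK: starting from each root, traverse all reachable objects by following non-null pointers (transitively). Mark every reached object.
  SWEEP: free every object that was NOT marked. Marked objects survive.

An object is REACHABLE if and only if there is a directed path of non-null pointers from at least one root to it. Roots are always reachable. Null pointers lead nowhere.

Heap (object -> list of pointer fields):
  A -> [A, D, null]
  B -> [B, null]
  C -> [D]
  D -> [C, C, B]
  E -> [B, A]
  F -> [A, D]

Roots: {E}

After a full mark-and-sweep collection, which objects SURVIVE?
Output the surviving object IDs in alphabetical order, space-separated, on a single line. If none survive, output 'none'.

Answer: A B C D E

Derivation:
Roots: E
Mark E: refs=B A, marked=E
Mark B: refs=B null, marked=B E
Mark A: refs=A D null, marked=A B E
Mark D: refs=C C B, marked=A B D E
Mark C: refs=D, marked=A B C D E
Unmarked (collected): F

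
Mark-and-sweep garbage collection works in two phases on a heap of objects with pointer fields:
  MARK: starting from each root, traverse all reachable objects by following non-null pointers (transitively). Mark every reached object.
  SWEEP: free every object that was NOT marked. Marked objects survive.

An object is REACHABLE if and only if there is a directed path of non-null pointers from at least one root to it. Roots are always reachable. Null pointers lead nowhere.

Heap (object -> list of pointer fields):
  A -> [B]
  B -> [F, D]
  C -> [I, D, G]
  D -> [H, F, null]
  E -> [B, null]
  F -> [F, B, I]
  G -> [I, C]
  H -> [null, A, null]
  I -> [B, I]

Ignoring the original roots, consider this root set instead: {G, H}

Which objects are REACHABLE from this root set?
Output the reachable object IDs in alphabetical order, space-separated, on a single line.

Roots: G H
Mark G: refs=I C, marked=G
Mark H: refs=null A null, marked=G H
Mark I: refs=B I, marked=G H I
Mark C: refs=I D G, marked=C G H I
Mark A: refs=B, marked=A C G H I
Mark B: refs=F D, marked=A B C G H I
Mark D: refs=H F null, marked=A B C D G H I
Mark F: refs=F B I, marked=A B C D F G H I
Unmarked (collected): E

Answer: A B C D F G H I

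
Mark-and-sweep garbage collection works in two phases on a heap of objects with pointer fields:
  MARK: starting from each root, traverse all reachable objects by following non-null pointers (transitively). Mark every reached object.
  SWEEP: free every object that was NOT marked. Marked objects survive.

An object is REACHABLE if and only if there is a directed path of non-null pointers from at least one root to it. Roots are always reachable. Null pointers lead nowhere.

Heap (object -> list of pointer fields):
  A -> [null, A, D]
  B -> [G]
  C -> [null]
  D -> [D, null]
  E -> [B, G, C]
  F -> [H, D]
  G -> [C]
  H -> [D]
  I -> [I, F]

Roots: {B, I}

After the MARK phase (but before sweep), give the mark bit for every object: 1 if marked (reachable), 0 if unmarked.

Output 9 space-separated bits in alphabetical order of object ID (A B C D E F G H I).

Answer: 0 1 1 1 0 1 1 1 1

Derivation:
Roots: B I
Mark B: refs=G, marked=B
Mark I: refs=I F, marked=B I
Mark G: refs=C, marked=B G I
Mark F: refs=H D, marked=B F G I
Mark C: refs=null, marked=B C F G I
Mark H: refs=D, marked=B C F G H I
Mark D: refs=D null, marked=B C D F G H I
Unmarked (collected): A E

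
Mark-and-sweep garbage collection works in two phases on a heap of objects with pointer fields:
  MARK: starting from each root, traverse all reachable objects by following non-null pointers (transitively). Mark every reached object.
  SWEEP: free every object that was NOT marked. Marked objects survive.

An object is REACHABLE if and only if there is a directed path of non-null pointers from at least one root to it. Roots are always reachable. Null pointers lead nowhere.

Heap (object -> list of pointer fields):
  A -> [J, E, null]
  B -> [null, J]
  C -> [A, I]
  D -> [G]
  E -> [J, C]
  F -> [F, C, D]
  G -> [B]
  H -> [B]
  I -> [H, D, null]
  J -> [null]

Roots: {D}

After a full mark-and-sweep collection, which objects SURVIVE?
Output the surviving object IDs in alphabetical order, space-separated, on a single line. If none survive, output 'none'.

Roots: D
Mark D: refs=G, marked=D
Mark G: refs=B, marked=D G
Mark B: refs=null J, marked=B D G
Mark J: refs=null, marked=B D G J
Unmarked (collected): A C E F H I

Answer: B D G J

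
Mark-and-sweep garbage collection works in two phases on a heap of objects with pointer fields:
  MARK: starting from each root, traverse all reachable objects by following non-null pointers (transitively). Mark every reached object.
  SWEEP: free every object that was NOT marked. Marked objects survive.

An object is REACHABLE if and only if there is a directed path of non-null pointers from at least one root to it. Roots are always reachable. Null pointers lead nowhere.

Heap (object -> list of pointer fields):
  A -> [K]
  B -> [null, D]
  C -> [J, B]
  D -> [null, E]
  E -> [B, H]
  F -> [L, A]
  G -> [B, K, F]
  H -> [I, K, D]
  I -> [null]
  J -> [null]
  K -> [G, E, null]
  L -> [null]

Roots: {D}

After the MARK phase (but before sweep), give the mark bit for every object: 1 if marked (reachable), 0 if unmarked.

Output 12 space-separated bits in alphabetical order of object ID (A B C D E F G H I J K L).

Answer: 1 1 0 1 1 1 1 1 1 0 1 1

Derivation:
Roots: D
Mark D: refs=null E, marked=D
Mark E: refs=B H, marked=D E
Mark B: refs=null D, marked=B D E
Mark H: refs=I K D, marked=B D E H
Mark I: refs=null, marked=B D E H I
Mark K: refs=G E null, marked=B D E H I K
Mark G: refs=B K F, marked=B D E G H I K
Mark F: refs=L A, marked=B D E F G H I K
Mark L: refs=null, marked=B D E F G H I K L
Mark A: refs=K, marked=A B D E F G H I K L
Unmarked (collected): C J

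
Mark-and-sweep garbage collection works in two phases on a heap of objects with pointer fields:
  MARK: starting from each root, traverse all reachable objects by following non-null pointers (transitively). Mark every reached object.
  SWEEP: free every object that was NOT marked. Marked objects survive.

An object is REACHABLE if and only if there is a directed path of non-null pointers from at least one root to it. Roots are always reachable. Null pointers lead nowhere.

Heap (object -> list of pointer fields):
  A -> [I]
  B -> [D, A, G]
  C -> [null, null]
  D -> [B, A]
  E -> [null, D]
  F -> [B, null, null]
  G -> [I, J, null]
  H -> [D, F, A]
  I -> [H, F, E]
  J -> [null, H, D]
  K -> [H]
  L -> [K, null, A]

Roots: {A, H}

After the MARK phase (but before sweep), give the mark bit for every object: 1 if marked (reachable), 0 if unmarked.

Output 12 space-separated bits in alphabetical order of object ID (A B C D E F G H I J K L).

Answer: 1 1 0 1 1 1 1 1 1 1 0 0

Derivation:
Roots: A H
Mark A: refs=I, marked=A
Mark H: refs=D F A, marked=A H
Mark I: refs=H F E, marked=A H I
Mark D: refs=B A, marked=A D H I
Mark F: refs=B null null, marked=A D F H I
Mark E: refs=null D, marked=A D E F H I
Mark B: refs=D A G, marked=A B D E F H I
Mark G: refs=I J null, marked=A B D E F G H I
Mark J: refs=null H D, marked=A B D E F G H I J
Unmarked (collected): C K L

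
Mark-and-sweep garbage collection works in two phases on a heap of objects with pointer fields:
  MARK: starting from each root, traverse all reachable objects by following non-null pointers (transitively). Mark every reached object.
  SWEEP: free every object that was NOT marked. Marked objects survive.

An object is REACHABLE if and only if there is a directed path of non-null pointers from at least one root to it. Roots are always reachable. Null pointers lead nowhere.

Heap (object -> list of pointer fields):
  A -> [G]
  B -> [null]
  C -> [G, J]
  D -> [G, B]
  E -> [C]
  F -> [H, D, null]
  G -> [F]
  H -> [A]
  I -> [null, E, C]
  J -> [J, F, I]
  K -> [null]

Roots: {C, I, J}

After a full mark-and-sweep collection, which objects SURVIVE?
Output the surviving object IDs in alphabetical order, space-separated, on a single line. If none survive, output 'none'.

Roots: C I J
Mark C: refs=G J, marked=C
Mark I: refs=null E C, marked=C I
Mark J: refs=J F I, marked=C I J
Mark G: refs=F, marked=C G I J
Mark E: refs=C, marked=C E G I J
Mark F: refs=H D null, marked=C E F G I J
Mark H: refs=A, marked=C E F G H I J
Mark D: refs=G B, marked=C D E F G H I J
Mark A: refs=G, marked=A C D E F G H I J
Mark B: refs=null, marked=A B C D E F G H I J
Unmarked (collected): K

Answer: A B C D E F G H I J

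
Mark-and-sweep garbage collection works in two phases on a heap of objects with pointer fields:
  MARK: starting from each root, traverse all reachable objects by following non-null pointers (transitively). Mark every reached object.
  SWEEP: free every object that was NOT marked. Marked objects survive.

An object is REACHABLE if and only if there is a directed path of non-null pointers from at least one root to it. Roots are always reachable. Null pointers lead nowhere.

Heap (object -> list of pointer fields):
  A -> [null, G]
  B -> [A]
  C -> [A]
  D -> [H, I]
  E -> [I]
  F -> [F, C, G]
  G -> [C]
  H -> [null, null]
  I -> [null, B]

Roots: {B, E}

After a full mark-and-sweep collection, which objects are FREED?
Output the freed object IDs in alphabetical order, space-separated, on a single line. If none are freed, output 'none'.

Answer: D F H

Derivation:
Roots: B E
Mark B: refs=A, marked=B
Mark E: refs=I, marked=B E
Mark A: refs=null G, marked=A B E
Mark I: refs=null B, marked=A B E I
Mark G: refs=C, marked=A B E G I
Mark C: refs=A, marked=A B C E G I
Unmarked (collected): D F H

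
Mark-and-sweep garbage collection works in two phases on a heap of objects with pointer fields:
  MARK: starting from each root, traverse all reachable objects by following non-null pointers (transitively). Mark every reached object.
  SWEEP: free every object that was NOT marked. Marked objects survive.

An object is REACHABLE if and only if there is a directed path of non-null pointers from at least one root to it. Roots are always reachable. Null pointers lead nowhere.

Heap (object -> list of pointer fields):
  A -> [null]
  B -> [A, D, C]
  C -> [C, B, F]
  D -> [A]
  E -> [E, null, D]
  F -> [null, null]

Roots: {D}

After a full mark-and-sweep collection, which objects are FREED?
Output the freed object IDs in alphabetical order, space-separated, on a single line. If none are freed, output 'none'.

Answer: B C E F

Derivation:
Roots: D
Mark D: refs=A, marked=D
Mark A: refs=null, marked=A D
Unmarked (collected): B C E F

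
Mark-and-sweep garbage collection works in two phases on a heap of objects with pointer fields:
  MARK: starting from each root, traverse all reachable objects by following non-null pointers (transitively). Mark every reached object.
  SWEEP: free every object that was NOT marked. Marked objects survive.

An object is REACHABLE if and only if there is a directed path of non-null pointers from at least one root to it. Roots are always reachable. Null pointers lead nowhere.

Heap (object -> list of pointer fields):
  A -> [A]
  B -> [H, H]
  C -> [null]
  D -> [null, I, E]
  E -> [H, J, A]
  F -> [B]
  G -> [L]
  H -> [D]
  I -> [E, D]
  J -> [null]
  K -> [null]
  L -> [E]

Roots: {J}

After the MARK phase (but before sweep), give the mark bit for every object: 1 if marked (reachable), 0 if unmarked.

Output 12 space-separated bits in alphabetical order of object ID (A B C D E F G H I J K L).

Answer: 0 0 0 0 0 0 0 0 0 1 0 0

Derivation:
Roots: J
Mark J: refs=null, marked=J
Unmarked (collected): A B C D E F G H I K L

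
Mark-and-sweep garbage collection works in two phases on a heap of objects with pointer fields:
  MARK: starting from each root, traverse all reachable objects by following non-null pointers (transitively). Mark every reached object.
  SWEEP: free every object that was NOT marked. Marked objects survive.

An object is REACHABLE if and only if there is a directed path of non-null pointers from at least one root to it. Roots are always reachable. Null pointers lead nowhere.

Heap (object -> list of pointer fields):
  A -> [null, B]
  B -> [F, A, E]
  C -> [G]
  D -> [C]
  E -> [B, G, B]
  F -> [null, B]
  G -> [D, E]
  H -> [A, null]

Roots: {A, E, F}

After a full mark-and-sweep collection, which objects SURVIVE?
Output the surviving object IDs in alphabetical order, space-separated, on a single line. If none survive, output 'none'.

Answer: A B C D E F G

Derivation:
Roots: A E F
Mark A: refs=null B, marked=A
Mark E: refs=B G B, marked=A E
Mark F: refs=null B, marked=A E F
Mark B: refs=F A E, marked=A B E F
Mark G: refs=D E, marked=A B E F G
Mark D: refs=C, marked=A B D E F G
Mark C: refs=G, marked=A B C D E F G
Unmarked (collected): H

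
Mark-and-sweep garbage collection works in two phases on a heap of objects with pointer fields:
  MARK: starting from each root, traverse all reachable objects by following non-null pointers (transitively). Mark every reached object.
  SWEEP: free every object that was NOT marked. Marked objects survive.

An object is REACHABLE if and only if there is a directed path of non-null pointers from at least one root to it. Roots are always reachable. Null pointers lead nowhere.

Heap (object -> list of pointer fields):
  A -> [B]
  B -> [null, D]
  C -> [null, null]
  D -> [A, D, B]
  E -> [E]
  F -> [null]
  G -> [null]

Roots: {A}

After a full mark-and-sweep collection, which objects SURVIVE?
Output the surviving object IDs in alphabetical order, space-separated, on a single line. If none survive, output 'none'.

Roots: A
Mark A: refs=B, marked=A
Mark B: refs=null D, marked=A B
Mark D: refs=A D B, marked=A B D
Unmarked (collected): C E F G

Answer: A B D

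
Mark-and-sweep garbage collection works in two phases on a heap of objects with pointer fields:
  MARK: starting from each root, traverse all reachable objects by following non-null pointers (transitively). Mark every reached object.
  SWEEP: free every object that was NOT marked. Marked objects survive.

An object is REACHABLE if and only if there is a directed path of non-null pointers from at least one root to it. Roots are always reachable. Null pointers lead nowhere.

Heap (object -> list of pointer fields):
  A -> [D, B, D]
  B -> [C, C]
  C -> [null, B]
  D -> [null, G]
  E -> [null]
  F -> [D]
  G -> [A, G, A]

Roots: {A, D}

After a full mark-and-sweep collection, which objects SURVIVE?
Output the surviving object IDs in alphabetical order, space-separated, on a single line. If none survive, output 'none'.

Answer: A B C D G

Derivation:
Roots: A D
Mark A: refs=D B D, marked=A
Mark D: refs=null G, marked=A D
Mark B: refs=C C, marked=A B D
Mark G: refs=A G A, marked=A B D G
Mark C: refs=null B, marked=A B C D G
Unmarked (collected): E F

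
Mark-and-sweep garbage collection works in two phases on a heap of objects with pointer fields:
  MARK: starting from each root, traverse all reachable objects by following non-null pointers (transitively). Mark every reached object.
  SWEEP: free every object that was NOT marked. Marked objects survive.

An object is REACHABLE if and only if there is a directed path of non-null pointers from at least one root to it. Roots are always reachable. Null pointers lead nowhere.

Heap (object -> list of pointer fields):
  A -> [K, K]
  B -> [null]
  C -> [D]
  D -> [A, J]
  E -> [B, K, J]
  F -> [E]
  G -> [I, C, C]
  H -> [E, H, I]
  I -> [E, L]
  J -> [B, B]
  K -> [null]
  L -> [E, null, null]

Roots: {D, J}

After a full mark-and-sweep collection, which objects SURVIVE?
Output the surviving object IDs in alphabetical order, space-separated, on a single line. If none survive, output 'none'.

Roots: D J
Mark D: refs=A J, marked=D
Mark J: refs=B B, marked=D J
Mark A: refs=K K, marked=A D J
Mark B: refs=null, marked=A B D J
Mark K: refs=null, marked=A B D J K
Unmarked (collected): C E F G H I L

Answer: A B D J K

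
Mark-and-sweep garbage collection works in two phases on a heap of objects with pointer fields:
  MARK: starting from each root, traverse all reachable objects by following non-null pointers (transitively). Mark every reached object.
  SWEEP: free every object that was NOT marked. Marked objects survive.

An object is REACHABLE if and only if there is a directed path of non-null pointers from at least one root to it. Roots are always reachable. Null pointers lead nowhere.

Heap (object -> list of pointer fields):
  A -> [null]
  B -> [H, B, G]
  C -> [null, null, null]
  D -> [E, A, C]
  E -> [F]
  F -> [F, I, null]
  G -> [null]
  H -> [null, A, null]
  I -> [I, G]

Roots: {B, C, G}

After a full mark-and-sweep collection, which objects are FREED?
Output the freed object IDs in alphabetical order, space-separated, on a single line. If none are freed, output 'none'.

Roots: B C G
Mark B: refs=H B G, marked=B
Mark C: refs=null null null, marked=B C
Mark G: refs=null, marked=B C G
Mark H: refs=null A null, marked=B C G H
Mark A: refs=null, marked=A B C G H
Unmarked (collected): D E F I

Answer: D E F I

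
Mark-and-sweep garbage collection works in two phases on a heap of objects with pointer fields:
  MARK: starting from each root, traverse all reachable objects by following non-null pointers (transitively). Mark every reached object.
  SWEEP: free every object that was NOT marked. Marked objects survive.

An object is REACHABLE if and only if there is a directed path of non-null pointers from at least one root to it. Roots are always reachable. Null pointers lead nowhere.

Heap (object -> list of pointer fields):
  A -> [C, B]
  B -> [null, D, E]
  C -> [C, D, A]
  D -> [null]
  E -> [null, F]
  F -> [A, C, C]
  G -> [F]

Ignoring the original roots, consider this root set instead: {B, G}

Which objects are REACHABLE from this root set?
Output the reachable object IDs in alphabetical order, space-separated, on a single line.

Roots: B G
Mark B: refs=null D E, marked=B
Mark G: refs=F, marked=B G
Mark D: refs=null, marked=B D G
Mark E: refs=null F, marked=B D E G
Mark F: refs=A C C, marked=B D E F G
Mark A: refs=C B, marked=A B D E F G
Mark C: refs=C D A, marked=A B C D E F G
Unmarked (collected): (none)

Answer: A B C D E F G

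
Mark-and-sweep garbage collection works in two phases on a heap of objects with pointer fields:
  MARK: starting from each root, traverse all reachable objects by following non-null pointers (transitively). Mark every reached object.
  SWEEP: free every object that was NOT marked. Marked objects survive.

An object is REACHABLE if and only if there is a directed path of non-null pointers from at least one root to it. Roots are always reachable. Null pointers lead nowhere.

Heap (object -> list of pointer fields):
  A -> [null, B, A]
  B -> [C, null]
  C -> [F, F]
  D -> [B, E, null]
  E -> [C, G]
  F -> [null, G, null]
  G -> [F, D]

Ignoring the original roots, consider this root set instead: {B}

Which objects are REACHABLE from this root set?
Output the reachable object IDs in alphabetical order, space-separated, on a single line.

Roots: B
Mark B: refs=C null, marked=B
Mark C: refs=F F, marked=B C
Mark F: refs=null G null, marked=B C F
Mark G: refs=F D, marked=B C F G
Mark D: refs=B E null, marked=B C D F G
Mark E: refs=C G, marked=B C D E F G
Unmarked (collected): A

Answer: B C D E F G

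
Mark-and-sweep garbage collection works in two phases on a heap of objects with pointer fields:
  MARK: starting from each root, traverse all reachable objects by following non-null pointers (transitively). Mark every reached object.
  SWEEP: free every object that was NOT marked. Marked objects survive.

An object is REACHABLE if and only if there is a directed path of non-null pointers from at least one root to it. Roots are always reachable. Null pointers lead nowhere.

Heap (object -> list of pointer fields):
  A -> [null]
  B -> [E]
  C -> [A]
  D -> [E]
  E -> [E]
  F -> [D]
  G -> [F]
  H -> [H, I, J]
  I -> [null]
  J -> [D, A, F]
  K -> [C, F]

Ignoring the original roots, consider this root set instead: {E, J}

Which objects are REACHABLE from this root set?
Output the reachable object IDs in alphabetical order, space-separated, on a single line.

Roots: E J
Mark E: refs=E, marked=E
Mark J: refs=D A F, marked=E J
Mark D: refs=E, marked=D E J
Mark A: refs=null, marked=A D E J
Mark F: refs=D, marked=A D E F J
Unmarked (collected): B C G H I K

Answer: A D E F J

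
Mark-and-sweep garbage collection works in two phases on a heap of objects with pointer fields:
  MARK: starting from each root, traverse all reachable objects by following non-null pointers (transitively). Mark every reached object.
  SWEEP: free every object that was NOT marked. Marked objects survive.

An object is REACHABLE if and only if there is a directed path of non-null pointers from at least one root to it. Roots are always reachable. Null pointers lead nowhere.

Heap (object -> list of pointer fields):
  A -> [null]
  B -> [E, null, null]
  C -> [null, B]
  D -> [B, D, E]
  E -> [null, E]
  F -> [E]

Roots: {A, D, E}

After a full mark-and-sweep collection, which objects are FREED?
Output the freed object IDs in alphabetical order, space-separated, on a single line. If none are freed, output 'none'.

Roots: A D E
Mark A: refs=null, marked=A
Mark D: refs=B D E, marked=A D
Mark E: refs=null E, marked=A D E
Mark B: refs=E null null, marked=A B D E
Unmarked (collected): C F

Answer: C F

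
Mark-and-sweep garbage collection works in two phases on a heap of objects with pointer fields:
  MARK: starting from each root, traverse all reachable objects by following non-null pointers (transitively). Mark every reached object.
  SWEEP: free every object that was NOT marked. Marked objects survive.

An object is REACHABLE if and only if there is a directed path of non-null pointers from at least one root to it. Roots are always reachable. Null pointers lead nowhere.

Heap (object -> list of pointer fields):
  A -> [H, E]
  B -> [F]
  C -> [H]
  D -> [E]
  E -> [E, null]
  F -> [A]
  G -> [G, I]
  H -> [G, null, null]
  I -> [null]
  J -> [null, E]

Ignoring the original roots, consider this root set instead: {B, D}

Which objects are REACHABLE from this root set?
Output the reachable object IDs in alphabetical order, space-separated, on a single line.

Roots: B D
Mark B: refs=F, marked=B
Mark D: refs=E, marked=B D
Mark F: refs=A, marked=B D F
Mark E: refs=E null, marked=B D E F
Mark A: refs=H E, marked=A B D E F
Mark H: refs=G null null, marked=A B D E F H
Mark G: refs=G I, marked=A B D E F G H
Mark I: refs=null, marked=A B D E F G H I
Unmarked (collected): C J

Answer: A B D E F G H I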